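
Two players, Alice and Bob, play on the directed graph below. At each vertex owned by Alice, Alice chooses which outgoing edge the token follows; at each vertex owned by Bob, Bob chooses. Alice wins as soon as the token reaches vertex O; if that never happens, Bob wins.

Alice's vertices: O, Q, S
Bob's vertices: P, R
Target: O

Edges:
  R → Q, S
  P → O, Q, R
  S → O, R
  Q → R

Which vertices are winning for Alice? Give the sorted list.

O, S

A0 = {O}
A1: add {S} — S (Alice) has S→O.
A2 = A1; e.g. P (Bob) can still go to Q. Fixed point.
Alice's winning region = {O, S}.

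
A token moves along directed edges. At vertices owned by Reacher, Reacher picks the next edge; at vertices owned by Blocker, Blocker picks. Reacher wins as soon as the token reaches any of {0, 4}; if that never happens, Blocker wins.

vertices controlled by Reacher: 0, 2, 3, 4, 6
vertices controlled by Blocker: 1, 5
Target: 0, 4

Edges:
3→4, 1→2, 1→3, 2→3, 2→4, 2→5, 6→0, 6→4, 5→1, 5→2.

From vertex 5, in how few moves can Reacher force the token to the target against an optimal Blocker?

A0 = {0, 4}
A1: add {2, 3, 6} — 2 (Reacher) has 2→4; 3 (Reacher) has 3→4; 6 (Reacher) has 6→0.
A2: add {1} — 1 (Blocker): all of {2, 3} already in.
A3: add {5} — 5 (Blocker): all of {1, 2} already in.
A3 = all vertices. Fixed point.
5 enters the attractor at level 3, so Reacher can force the target in 3 moves from there.

3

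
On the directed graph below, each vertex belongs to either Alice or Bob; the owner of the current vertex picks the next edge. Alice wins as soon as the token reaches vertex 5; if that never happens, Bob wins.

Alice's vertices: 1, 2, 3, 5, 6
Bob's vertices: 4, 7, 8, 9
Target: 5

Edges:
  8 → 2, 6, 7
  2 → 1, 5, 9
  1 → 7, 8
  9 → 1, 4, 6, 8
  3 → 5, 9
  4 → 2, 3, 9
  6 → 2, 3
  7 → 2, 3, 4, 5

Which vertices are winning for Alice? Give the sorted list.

A0 = {5}
A1: add {2, 3} — 2 (Alice) has 2→5; 3 (Alice) has 3→5.
A2: add {6} — 6 (Alice) has 6→2.
A3 = A2; e.g. 1 (Alice) has no edge into A2. Fixed point.
Alice's winning region = {2, 3, 5, 6}.

2, 3, 5, 6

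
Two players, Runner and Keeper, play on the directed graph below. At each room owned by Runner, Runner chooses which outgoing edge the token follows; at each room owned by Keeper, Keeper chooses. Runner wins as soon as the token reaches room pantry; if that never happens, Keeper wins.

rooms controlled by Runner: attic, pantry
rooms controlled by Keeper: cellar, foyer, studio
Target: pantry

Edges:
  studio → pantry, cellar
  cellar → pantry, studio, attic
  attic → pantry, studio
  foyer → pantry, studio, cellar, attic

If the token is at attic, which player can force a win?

Runner

A0 = {pantry}
A1: add {attic} — attic (Runner) has attic→pantry.
A2 = A1; e.g. studio (Keeper) can still go to cellar. Fixed point.
attic ∈ A1, so Runner can force the target.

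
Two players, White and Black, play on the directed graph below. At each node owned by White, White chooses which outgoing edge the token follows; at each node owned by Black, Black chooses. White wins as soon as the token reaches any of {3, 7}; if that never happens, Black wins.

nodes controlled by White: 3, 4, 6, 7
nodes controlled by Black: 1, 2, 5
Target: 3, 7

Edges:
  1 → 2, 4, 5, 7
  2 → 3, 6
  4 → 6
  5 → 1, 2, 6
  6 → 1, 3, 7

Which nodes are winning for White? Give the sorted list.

A0 = {3, 7}
A1: add {6} — 6 (White) has 6→3.
A2: add {2, 4} — 2 (Black): all of {3, 6} already in; 4 (White) has 4→6.
A3 = A2; e.g. 1 (Black) can still go to 5. Fixed point.
White's winning region = {2, 3, 4, 6, 7}.

2, 3, 4, 6, 7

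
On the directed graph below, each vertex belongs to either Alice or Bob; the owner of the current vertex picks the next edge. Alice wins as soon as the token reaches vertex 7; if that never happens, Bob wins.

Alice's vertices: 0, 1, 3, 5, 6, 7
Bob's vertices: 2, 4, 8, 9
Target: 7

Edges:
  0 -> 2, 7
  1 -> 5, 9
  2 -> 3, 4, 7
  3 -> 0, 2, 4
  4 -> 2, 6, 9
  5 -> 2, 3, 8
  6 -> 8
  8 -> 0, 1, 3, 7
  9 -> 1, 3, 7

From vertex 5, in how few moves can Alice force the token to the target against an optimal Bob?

3

A0 = {7}
A1: add {0} — 0 (Alice) has 0→7.
A2: add {3} — 3 (Alice) has 3→0.
A3: add {5} — 5 (Alice) has 5→3.
5 enters the attractor at level 3, so Alice can force the target in 3 moves from there.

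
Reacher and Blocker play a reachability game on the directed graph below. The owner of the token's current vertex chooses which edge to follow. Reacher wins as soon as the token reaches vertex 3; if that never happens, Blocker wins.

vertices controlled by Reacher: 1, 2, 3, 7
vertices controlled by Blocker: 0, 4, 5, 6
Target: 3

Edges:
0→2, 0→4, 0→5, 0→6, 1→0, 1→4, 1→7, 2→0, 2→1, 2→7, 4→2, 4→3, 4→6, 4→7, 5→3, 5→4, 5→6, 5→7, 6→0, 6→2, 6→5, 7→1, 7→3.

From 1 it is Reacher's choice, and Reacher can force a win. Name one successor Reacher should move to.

A0 = {3}
A1: add {7} — 7 (Reacher) has 7→3.
A2: add {1, 2} — 1 (Reacher) has 1→7; 2 (Reacher) has 2→7.
A3 = A2; e.g. 0 (Blocker) can still go to 4. Fixed point.
From 1, successor 7 is in the attractor (rank 1); the other successors 0, 4 are not.

7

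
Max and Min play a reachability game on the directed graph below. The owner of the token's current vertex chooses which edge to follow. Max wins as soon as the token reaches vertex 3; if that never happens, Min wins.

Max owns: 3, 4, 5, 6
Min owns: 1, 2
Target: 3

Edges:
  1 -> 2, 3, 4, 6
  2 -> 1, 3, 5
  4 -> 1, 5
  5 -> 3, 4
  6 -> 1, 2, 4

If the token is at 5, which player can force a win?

Max

A0 = {3}
A1: add {5} — 5 (Max) has 5→3.
5 ∈ A1, so Max can force the target.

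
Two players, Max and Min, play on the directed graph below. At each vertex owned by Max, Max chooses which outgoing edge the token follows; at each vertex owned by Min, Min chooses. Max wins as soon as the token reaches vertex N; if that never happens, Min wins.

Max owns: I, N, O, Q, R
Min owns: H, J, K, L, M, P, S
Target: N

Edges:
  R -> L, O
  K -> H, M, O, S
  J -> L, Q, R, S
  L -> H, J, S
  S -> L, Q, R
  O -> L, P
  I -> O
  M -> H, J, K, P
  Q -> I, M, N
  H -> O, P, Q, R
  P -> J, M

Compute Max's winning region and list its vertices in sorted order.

A0 = {N}
A1: add {Q} — Q (Max) has Q→N.
A2 = A1; e.g. H (Min) can still go to O. Fixed point.
Max's winning region = {N, Q}.

N, Q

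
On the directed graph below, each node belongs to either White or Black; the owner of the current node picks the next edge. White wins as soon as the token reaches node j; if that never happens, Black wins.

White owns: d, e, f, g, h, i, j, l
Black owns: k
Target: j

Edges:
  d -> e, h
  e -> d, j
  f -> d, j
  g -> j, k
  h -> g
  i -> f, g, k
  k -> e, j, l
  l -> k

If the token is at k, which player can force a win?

Black

A0 = {j}
A1: add {e, f, g} — e (White) has e→j; f (White) has f→j; g (White) has g→j.
A2: add {d, h, i} — d (White) has d→e; h (White) has h→g; i (White) has i→f.
A3 = A2; e.g. k (Black) can still go to l. Fixed point.
k never enters the attractor, so Black can avoid the target forever.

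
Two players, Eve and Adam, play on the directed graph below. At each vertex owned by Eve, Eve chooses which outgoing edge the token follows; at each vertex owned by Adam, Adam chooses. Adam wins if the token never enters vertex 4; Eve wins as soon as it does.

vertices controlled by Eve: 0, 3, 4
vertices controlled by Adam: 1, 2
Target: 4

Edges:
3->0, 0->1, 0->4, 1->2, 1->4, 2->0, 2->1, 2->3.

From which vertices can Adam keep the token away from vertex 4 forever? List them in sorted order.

A0 = {4}
A1: add {0} — 0 (Eve) has 0→4.
A2: add {3} — 3 (Eve) has 3→0.
A3 = A2; e.g. 1 (Adam) can still go to 2. Fixed point.
Eve's attractor = {0, 3, 4}; Adam avoids the target exactly from the complement.

1, 2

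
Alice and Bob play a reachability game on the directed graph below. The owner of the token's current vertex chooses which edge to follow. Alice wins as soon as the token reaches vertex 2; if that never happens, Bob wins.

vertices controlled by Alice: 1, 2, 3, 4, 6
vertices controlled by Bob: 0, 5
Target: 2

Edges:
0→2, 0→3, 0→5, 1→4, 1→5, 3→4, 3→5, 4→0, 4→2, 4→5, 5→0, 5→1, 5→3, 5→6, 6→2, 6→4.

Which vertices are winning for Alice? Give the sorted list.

1, 2, 3, 4, 6

A0 = {2}
A1: add {4, 6} — 4 (Alice) has 4→2; 6 (Alice) has 6→2.
A2: add {1, 3} — 1 (Alice) has 1→4; 3 (Alice) has 3→4.
A3 = A2; e.g. 0 (Bob) can still go to 5. Fixed point.
Alice's winning region = {1, 2, 3, 4, 6}.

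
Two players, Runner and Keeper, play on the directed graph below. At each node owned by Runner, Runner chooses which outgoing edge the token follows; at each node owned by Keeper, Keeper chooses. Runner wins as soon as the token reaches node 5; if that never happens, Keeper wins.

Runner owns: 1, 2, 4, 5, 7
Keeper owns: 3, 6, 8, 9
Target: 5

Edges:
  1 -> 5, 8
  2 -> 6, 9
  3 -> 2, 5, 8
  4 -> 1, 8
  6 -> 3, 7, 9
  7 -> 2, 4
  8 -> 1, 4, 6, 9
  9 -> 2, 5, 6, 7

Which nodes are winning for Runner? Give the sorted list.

1, 4, 5, 7

A0 = {5}
A1: add {1} — 1 (Runner) has 1→5.
A2: add {4} — 4 (Runner) has 4→1.
A3: add {7} — 7 (Runner) has 7→4.
A4 = A3; e.g. 2 (Runner) has no edge into A3. Fixed point.
Runner's winning region = {1, 4, 5, 7}.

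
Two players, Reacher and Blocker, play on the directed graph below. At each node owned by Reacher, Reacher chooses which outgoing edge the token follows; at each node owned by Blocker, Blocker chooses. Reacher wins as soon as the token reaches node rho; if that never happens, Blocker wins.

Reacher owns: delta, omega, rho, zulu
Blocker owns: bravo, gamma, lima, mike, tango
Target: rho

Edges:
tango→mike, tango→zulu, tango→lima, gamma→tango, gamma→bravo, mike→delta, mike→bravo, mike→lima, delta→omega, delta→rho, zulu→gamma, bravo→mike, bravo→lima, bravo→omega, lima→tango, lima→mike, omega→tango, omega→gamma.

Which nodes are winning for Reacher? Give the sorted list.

delta, rho

A0 = {rho}
A1: add {delta} — delta (Reacher) has delta→rho.
A2 = A1; e.g. tango (Blocker) can still go to mike. Fixed point.
Reacher's winning region = {delta, rho}.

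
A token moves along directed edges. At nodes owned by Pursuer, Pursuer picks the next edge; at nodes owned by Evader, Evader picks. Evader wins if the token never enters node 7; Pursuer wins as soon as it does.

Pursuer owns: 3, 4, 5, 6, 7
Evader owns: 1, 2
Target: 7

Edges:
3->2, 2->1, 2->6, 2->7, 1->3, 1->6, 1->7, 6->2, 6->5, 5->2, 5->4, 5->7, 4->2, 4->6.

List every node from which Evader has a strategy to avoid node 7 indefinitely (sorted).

1, 2, 3

A0 = {7}
A1: add {5} — 5 (Pursuer) has 5→7.
A2: add {6} — 6 (Pursuer) has 6→5.
A3: add {4} — 4 (Pursuer) has 4→6.
A4 = A3; e.g. 1 (Evader) can still go to 3. Fixed point.
Pursuer's attractor = {4, 5, 6, 7}; Evader avoids the target exactly from the complement.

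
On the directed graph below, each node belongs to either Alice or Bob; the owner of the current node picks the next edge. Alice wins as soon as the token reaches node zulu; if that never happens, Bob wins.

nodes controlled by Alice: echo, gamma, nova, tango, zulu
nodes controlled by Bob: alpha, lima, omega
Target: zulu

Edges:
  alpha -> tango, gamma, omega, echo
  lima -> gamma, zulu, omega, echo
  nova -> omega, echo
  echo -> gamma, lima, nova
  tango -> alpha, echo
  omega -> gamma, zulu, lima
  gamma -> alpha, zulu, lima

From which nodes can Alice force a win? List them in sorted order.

A0 = {zulu}
A1: add {gamma} — gamma (Alice) has gamma→zulu.
A2: add {echo} — echo (Alice) has echo→gamma.
A3: add {nova, tango} — tango (Alice) has tango→echo; nova (Alice) has nova→echo.
A4 = A3; e.g. alpha (Bob) can still go to omega. Fixed point.
Alice's winning region = {echo, gamma, nova, tango, zulu}.

echo, gamma, nova, tango, zulu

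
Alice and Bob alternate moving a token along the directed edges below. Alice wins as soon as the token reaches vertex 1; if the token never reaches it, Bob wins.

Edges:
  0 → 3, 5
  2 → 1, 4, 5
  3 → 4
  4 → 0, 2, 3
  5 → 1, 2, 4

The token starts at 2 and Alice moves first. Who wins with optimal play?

Track states (vertex, player-to-move).
A0 = {(1,Alice), (1,Bob)}
A1: add {(2,Alice), (5,Alice)}.
(2,Alice) ∈ A1 ⇒ Alice forces the target.

Alice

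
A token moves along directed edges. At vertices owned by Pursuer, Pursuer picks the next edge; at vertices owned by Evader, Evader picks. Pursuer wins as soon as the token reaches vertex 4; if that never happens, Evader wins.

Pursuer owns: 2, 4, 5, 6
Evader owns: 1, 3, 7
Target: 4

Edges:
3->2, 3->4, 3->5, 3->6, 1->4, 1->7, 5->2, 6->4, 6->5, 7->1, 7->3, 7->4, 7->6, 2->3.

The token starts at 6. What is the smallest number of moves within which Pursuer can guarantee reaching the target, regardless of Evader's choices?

1

A0 = {4}
A1: add {6} — 6 (Pursuer) has 6→4.
A2 = A1; e.g. 1 (Evader) can still go to 7. Fixed point.
6 enters the attractor at level 1, so Pursuer can force the target in 1 move from there.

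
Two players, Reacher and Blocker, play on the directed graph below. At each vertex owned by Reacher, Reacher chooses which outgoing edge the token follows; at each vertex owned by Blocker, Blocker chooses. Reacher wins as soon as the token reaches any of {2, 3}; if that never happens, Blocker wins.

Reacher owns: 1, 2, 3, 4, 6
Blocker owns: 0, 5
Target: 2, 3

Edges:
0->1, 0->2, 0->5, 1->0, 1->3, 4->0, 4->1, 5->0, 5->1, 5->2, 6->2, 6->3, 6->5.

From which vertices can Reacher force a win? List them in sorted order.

A0 = {2, 3}
A1: add {1, 6} — 1 (Reacher) has 1→3; 6 (Reacher) has 6→2.
A2: add {4} — 4 (Reacher) has 4→1.
A3 = A2; e.g. 0 (Blocker) can still go to 5. Fixed point.
Reacher's winning region = {1, 2, 3, 4, 6}.

1, 2, 3, 4, 6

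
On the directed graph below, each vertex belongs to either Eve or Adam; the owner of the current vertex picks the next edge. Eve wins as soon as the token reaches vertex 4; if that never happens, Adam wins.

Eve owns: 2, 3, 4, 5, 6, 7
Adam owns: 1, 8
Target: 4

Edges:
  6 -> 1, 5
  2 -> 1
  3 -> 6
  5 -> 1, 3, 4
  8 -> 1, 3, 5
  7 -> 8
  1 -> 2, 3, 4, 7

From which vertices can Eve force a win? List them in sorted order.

A0 = {4}
A1: add {5} — 5 (Eve) has 5→4.
A2: add {6} — 6 (Eve) has 6→5.
A3: add {3} — 3 (Eve) has 3→6.
A4 = A3; e.g. 1 (Adam) can still go to 2. Fixed point.
Eve's winning region = {3, 4, 5, 6}.

3, 4, 5, 6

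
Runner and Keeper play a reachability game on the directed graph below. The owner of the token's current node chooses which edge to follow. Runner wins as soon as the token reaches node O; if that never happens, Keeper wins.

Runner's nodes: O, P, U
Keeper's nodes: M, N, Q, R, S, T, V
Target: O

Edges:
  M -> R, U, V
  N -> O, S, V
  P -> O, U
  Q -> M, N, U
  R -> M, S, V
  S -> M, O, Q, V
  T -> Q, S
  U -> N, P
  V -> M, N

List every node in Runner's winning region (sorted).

A0 = {O}
A1: add {P} — P (Runner) has P→O.
A2: add {U} — U (Runner) has U→P.
A3 = A2; e.g. M (Keeper) can still go to R. Fixed point.
Runner's winning region = {O, P, U}.

O, P, U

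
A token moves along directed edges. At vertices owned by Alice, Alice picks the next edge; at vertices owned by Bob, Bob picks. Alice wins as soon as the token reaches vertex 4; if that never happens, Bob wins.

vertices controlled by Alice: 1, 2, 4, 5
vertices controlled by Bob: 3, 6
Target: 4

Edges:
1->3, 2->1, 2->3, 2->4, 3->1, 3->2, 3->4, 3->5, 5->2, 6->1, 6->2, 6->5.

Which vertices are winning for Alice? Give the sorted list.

A0 = {4}
A1: add {2} — 2 (Alice) has 2→4.
A2: add {5} — 5 (Alice) has 5→2.
A3 = A2; e.g. 1 (Alice) has no edge into A2. Fixed point.
Alice's winning region = {2, 4, 5}.

2, 4, 5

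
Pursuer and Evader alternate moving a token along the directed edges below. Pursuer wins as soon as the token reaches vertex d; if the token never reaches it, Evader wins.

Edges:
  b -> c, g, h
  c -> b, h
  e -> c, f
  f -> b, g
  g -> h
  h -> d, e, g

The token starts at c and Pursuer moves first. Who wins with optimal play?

Track states (vertex, player-to-move).
A0 = {(d,Pursuer), (d,Evader)}
A1: add {(h,Pursuer)}.
A2: add {(g,Evader)}.
A3: add {(b,Pursuer), (f,Pursuer)}.
A4: add {(c,Evader)}.
A5: add {(e,Pursuer)}.
A6 = A5; e.g. (b,Evader) stays out. (c,Pursuer) never enters ⇒ Evader avoids the target.

Evader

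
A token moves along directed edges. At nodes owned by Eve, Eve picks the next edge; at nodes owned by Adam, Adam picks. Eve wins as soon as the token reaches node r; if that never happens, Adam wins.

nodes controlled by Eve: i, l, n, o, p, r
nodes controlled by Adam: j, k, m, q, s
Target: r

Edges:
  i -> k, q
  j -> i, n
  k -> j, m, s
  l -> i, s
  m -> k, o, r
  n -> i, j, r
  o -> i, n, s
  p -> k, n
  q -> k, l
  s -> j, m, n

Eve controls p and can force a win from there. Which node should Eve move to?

A0 = {r}
A1: add {n} — n (Eve) has n→r.
A2: add {o, p} — o (Eve) has o→n; p (Eve) has p→n.
A3 = A2; e.g. i (Eve) has no edge into A2. Fixed point.
From p, successor n is in the attractor (rank 1); the other successor k is not.

n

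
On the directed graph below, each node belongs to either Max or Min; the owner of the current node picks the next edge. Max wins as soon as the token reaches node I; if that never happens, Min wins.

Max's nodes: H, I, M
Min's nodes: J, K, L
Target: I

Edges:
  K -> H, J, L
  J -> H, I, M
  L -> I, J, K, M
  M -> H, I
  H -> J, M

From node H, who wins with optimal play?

A0 = {I}
A1: add {M} — M (Max) has M→I.
A2: add {H} — H (Max) has H→M.
H ∈ A2, so Max can force the target.

Max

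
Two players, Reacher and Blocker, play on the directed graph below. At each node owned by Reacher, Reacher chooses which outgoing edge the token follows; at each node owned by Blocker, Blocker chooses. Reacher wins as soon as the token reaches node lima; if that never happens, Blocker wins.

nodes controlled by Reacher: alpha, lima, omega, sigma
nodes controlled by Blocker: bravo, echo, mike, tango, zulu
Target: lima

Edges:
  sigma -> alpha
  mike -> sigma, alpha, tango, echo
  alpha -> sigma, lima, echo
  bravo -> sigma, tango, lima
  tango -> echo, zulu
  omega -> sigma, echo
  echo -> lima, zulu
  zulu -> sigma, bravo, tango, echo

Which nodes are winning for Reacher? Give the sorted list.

A0 = {lima}
A1: add {alpha} — alpha (Reacher) has alpha→lima.
A2: add {sigma} — sigma (Reacher) has sigma→alpha.
A3: add {omega} — omega (Reacher) has omega→sigma.
A4 = A3; e.g. mike (Blocker) can still go to tango. Fixed point.
Reacher's winning region = {alpha, lima, omega, sigma}.

alpha, lima, omega, sigma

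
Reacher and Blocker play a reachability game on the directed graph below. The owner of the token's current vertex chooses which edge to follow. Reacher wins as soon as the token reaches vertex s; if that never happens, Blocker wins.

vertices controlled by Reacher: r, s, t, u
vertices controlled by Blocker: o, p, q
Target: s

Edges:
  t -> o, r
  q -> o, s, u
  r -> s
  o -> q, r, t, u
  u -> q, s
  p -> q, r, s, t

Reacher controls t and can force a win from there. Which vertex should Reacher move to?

A0 = {s}
A1: add {r, u} — r (Reacher) has r→s; u (Reacher) has u→s.
A2: add {t} — t (Reacher) has t→r.
A3 = A2; e.g. o (Blocker) can still go to q. Fixed point.
From t, successor r is in the attractor (rank 1); the other successor o is not.

r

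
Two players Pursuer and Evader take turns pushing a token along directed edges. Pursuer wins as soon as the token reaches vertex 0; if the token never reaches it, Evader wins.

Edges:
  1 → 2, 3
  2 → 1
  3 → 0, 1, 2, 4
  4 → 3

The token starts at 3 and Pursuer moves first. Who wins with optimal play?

Pursuer

Track states (vertex, player-to-move).
A0 = {(0,Pursuer), (0,Evader)}
A1: add {(3,Pursuer)}.
(3,Pursuer) ∈ A1 ⇒ Pursuer forces the target.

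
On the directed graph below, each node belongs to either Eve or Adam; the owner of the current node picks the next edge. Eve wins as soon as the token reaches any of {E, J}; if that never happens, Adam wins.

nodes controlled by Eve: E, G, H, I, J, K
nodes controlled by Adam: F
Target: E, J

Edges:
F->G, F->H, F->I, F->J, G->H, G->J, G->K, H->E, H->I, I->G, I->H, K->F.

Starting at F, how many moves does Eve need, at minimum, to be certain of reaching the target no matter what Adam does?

A0 = {E, J}
A1: add {G, H} — G (Eve) has G→J; H (Eve) has H→E.
A2: add {I} — I (Eve) has I→G.
A3: add {F} — F (Adam): all of {G, H, I, J} already in.
F enters the attractor at level 3, so Eve can force the target in 3 moves from there.

3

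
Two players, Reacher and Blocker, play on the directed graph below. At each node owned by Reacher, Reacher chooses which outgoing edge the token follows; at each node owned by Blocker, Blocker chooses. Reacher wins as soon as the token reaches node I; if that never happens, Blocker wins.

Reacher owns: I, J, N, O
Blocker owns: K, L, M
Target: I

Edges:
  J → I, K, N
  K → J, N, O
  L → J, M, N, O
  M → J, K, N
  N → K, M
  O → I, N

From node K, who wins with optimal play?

A0 = {I}
A1: add {J, O} — J (Reacher) has J→I; O (Reacher) has O→I.
A2 = A1; e.g. K (Blocker) can still go to N. Fixed point.
K never enters the attractor, so Blocker can avoid the target forever.

Blocker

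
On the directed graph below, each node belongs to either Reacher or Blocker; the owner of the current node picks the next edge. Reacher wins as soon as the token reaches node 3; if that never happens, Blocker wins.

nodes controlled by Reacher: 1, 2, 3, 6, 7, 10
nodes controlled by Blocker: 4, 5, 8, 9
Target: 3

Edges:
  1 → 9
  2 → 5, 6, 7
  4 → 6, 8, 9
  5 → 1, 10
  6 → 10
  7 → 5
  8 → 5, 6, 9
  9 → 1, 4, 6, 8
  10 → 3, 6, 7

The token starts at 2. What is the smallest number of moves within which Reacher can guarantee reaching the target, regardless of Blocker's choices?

A0 = {3}
A1: add {10} — 10 (Reacher) has 10→3.
A2: add {6} — 6 (Reacher) has 6→10.
A3: add {2} — 2 (Reacher) has 2→6.
A4 = A3; e.g. 1 (Reacher) has no edge into A3. Fixed point.
2 enters the attractor at level 3, so Reacher can force the target in 3 moves from there.

3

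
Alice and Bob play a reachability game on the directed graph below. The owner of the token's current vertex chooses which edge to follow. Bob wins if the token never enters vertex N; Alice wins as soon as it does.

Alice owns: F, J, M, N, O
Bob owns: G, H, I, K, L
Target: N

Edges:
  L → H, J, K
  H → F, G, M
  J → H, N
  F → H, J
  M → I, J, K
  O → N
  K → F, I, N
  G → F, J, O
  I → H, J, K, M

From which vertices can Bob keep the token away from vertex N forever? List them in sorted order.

A0 = {N}
A1: add {J, O} — J (Alice) has J→N; O (Alice) has O→N.
A2: add {F, M} — F (Alice) has F→J; M (Alice) has M→J.
A3: add {G} — G (Bob): all of {F, J, O} already in.
A4: add {H} — H (Bob): all of {F, G, M} already in.
A5 = A4; e.g. I (Bob) can still go to K. Fixed point.
Alice's attractor = {F, G, H, J, M, N, O}; Bob avoids the target exactly from the complement.

I, K, L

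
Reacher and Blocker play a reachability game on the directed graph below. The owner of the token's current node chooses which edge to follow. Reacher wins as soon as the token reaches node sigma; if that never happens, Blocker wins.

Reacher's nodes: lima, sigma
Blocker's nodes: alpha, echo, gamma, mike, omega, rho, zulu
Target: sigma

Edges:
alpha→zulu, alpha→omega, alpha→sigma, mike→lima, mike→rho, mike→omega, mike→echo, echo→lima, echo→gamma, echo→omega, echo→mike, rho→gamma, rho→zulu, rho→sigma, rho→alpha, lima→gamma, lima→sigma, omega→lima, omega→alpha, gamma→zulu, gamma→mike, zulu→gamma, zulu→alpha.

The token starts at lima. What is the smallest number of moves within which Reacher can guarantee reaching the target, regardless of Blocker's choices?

A0 = {sigma}
A1: add {lima} — lima (Reacher) has lima→sigma.
A2 = A1; e.g. gamma (Blocker) can still go to zulu. Fixed point.
lima enters the attractor at level 1, so Reacher can force the target in 1 move from there.

1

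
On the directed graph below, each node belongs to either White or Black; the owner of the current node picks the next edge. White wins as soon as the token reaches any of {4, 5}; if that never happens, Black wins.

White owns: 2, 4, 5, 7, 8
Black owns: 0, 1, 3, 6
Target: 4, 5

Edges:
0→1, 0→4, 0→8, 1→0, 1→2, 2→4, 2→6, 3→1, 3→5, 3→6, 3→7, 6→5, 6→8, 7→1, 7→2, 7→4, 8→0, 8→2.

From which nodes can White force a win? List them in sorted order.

2, 4, 5, 6, 7, 8

A0 = {4, 5}
A1: add {2, 7} — 2 (White) has 2→4; 7 (White) has 7→4.
A2: add {8} — 8 (White) has 8→2.
A3: add {6} — 6 (Black): all of {5, 8} already in.
A4 = A3; e.g. 0 (Black) can still go to 1. Fixed point.
White's winning region = {2, 4, 5, 6, 7, 8}.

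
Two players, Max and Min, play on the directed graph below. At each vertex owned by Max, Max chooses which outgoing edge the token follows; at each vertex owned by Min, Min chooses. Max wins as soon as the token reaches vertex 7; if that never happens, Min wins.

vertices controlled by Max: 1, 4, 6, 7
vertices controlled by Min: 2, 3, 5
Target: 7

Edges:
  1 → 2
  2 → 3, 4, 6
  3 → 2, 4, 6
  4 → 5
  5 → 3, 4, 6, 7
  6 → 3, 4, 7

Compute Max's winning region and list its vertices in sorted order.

A0 = {7}
A1: add {6} — 6 (Max) has 6→7.
A2 = A1; e.g. 1 (Max) has no edge into A1. Fixed point.
Max's winning region = {6, 7}.

6, 7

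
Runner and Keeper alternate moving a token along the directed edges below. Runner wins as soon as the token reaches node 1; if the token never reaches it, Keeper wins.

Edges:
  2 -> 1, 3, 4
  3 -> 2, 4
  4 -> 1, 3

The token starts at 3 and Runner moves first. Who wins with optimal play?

Track states (vertex, player-to-move).
A0 = {(1,Runner), (1,Keeper)}
A1: add {(2,Runner), (4,Runner)}.
A2: add {(3,Keeper)}.
A3 = A2; e.g. (2,Keeper) stays out. (3,Runner) never enters ⇒ Keeper avoids the target.

Keeper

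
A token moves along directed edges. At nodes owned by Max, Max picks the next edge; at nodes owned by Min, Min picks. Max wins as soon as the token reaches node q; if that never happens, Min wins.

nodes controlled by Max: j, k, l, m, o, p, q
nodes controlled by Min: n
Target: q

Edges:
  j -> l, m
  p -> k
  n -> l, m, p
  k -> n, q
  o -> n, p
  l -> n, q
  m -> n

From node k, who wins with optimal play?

A0 = {q}
A1: add {k, l} — k (Max) has k→q; l (Max) has l→q.
k ∈ A1, so Max can force the target.

Max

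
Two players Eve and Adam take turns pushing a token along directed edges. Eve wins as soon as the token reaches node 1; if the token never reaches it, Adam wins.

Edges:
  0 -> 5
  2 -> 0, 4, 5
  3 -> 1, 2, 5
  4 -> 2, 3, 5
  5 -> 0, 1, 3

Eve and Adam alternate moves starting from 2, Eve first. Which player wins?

Track states (vertex, player-to-move).
A0 = {(1,Eve), (1,Adam)}
A1: add {(3,Eve), (5,Eve)}.
A2: add {(0,Adam)}.
A3: add {(2,Eve)}.
(2,Eve) ∈ A3 ⇒ Eve forces the target.

Eve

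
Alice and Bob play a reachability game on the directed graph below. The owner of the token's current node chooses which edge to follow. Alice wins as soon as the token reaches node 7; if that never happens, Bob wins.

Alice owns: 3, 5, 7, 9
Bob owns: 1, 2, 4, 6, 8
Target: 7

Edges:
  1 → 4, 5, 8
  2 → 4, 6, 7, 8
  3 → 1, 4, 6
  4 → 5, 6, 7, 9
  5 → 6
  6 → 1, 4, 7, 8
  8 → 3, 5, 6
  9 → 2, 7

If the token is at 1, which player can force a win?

A0 = {7}
A1: add {9} — 9 (Alice) has 9→7.
A2 = A1; e.g. 1 (Bob) can still go to 4. Fixed point.
1 never enters the attractor, so Bob can avoid the target forever.

Bob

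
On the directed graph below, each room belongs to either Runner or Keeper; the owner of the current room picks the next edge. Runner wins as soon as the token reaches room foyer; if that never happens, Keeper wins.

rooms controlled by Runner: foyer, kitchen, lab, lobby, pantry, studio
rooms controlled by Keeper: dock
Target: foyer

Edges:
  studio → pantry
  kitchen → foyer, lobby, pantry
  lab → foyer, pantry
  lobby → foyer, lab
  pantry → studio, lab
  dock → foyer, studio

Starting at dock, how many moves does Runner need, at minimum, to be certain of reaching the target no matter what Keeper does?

4

A0 = {foyer}
A1: add {kitchen, lab, lobby} — kitchen (Runner) has kitchen→foyer; lab (Runner) has lab→foyer; lobby (Runner) has lobby→foyer.
A2: add {pantry} — pantry (Runner) has pantry→lab.
A3: add {studio} — studio (Runner) has studio→pantry.
A4: add {dock} — dock (Keeper): all of {foyer, studio} already in.
A4 = all vertices. Fixed point.
dock enters the attractor at level 4, so Runner can force the target in 4 moves from there.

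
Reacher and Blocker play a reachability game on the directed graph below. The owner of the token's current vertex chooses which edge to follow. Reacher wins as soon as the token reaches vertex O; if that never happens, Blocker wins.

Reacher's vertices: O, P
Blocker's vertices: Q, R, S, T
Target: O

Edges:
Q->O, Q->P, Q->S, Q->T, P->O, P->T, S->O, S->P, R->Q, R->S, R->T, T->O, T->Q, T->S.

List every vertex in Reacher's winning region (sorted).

O, P, S

A0 = {O}
A1: add {P} — P (Reacher) has P→O.
A2: add {S} — S (Blocker): all of {O, P} already in.
A3 = A2; e.g. Q (Blocker) can still go to T. Fixed point.
Reacher's winning region = {O, P, S}.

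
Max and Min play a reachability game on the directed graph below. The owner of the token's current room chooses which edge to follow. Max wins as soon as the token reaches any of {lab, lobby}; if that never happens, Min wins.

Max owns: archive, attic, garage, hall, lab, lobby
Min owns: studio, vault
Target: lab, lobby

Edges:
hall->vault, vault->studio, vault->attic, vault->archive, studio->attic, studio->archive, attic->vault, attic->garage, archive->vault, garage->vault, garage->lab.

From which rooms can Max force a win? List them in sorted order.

attic, garage, lab, lobby

A0 = {lab, lobby}
A1: add {garage} — garage (Max) has garage→lab.
A2: add {attic} — attic (Max) has attic→garage.
A3 = A2; e.g. hall (Max) has no edge into A2. Fixed point.
Max's winning region = {attic, garage, lab, lobby}.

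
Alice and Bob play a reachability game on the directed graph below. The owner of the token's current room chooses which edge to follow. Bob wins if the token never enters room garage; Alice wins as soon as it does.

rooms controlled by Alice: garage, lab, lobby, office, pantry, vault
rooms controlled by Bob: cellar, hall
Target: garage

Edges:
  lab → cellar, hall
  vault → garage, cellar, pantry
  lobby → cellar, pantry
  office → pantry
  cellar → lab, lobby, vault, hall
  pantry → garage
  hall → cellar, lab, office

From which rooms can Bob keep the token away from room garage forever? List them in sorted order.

A0 = {garage}
A1: add {pantry, vault} — vault (Alice) has vault→garage; pantry (Alice) has pantry→garage.
A2: add {lobby, office} — lobby (Alice) has lobby→pantry; office (Alice) has office→pantry.
A3 = A2; e.g. cellar (Bob) can still go to lab. Fixed point.
Alice's attractor = {garage, lobby, office, pantry, vault}; Bob avoids the target exactly from the complement.

cellar, hall, lab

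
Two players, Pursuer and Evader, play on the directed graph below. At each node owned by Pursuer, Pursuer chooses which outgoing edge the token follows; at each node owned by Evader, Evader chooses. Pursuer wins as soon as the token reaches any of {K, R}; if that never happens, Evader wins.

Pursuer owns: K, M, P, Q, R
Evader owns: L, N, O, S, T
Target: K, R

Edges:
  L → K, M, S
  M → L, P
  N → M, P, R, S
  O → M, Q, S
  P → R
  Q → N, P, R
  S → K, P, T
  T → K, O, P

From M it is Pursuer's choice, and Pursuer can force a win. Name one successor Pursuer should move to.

P

A0 = {K, R}
A1: add {P, Q} — P (Pursuer) has P→R; Q (Pursuer) has Q→R.
A2: add {M} — M (Pursuer) has M→P.
A3 = A2; e.g. L (Evader) can still go to S. Fixed point.
From M, successor P is in the attractor (rank 1); the other successor L is not.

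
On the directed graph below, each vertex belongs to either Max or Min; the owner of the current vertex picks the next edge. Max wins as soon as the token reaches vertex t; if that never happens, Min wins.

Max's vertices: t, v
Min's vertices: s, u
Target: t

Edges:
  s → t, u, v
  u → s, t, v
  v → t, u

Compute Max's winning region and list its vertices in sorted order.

t, v

A0 = {t}
A1: add {v} — v (Max) has v→t.
A2 = A1; e.g. s (Min) can still go to u. Fixed point.
Max's winning region = {t, v}.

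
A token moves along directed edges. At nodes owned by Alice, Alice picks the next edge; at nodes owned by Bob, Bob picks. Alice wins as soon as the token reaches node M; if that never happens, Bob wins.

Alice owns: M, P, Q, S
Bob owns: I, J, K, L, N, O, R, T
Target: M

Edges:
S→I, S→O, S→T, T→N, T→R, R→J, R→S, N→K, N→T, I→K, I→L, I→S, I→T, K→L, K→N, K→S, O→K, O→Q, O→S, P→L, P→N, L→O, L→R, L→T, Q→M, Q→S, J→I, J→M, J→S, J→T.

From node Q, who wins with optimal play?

Alice

A0 = {M}
A1: add {Q} — Q (Alice) has Q→M.
A2 = A1; e.g. I (Bob) can still go to K. Fixed point.
Q ∈ A1, so Alice can force the target.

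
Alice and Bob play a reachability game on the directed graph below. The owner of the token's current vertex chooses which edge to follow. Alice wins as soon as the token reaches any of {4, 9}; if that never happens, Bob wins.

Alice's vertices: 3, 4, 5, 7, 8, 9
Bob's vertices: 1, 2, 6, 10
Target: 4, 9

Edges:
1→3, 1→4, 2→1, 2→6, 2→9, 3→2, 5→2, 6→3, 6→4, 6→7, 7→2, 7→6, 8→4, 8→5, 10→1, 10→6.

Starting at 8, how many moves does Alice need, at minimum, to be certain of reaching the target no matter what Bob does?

1

A0 = {4, 9}
A1: add {8} — 8 (Alice) has 8→4.
A2 = A1; e.g. 1 (Bob) can still go to 3. Fixed point.
8 enters the attractor at level 1, so Alice can force the target in 1 move from there.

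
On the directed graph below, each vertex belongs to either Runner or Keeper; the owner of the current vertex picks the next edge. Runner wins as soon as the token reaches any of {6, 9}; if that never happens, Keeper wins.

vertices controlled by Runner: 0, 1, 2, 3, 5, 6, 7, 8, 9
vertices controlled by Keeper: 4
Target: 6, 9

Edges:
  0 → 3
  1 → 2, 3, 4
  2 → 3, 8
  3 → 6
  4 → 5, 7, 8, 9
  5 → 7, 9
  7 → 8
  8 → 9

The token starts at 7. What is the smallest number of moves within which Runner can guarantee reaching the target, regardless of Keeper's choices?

2

A0 = {6, 9}
A1: add {3, 5, 8} — 3 (Runner) has 3→6; 5 (Runner) has 5→9; 8 (Runner) has 8→9.
A2: add {0, 1, 2, 7} — 0 (Runner) has 0→3; 1 (Runner) has 1→3; 2 (Runner) has 2→3; 7 (Runner) has 7→8.
7 enters the attractor at level 2, so Runner can force the target in 2 moves from there.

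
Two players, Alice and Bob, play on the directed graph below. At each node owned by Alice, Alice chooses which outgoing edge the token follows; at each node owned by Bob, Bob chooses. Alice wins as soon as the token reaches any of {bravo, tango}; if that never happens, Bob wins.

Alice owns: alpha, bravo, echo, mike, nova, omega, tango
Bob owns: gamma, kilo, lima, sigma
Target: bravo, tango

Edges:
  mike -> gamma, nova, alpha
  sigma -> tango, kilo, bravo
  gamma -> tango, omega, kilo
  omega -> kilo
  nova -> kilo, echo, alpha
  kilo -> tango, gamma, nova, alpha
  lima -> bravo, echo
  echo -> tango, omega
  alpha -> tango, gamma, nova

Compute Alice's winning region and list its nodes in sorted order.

alpha, bravo, echo, lima, mike, nova, tango

A0 = {bravo, tango}
A1: add {alpha, echo} — echo (Alice) has echo→tango; alpha (Alice) has alpha→tango.
A2: add {lima, mike, nova} — mike (Alice) has mike→alpha; nova (Alice) has nova→echo; lima (Bob): all of {bravo, echo} already in.
A3 = A2; e.g. sigma (Bob) can still go to kilo. Fixed point.
Alice's winning region = {alpha, bravo, echo, lima, mike, nova, tango}.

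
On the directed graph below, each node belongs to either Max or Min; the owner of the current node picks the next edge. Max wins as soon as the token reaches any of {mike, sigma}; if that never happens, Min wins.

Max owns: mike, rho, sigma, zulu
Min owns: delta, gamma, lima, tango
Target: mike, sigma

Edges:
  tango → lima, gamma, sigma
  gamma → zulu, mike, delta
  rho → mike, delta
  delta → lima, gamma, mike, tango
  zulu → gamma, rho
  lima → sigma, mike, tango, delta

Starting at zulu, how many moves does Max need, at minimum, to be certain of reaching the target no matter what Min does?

2

A0 = {mike, sigma}
A1: add {rho} — rho (Max) has rho→mike.
A2: add {zulu} — zulu (Max) has zulu→rho.
A3 = A2; e.g. lima (Min) can still go to tango. Fixed point.
zulu enters the attractor at level 2, so Max can force the target in 2 moves from there.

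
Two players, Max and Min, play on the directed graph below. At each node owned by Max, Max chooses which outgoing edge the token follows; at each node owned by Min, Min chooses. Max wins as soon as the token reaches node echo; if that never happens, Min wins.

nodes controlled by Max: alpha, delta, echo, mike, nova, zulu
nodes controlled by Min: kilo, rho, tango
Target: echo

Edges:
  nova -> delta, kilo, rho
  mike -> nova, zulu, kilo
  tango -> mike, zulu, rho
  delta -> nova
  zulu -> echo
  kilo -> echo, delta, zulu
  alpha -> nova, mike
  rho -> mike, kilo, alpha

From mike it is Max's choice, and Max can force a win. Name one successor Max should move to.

zulu

A0 = {echo}
A1: add {zulu} — zulu (Max) has zulu→echo.
A2: add {mike} — mike (Max) has mike→zulu.
A3: add {alpha} — alpha (Max) has alpha→mike.
A4 = A3; e.g. nova (Max) has no edge into A3. Fixed point.
From mike, successor zulu is in the attractor (rank 1); the other successors kilo, nova are not.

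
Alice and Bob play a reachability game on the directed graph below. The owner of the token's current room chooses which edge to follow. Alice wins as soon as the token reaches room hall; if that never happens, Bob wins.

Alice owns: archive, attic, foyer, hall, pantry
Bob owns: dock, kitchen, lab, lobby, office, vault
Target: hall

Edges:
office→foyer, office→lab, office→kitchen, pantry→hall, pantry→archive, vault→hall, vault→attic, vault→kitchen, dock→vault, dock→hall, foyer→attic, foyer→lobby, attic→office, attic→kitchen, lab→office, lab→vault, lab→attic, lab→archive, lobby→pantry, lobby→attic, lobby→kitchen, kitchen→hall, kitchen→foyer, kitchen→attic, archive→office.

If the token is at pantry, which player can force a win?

A0 = {hall}
A1: add {pantry} — pantry (Alice) has pantry→hall.
A2 = A1; e.g. office (Bob) can still go to foyer. Fixed point.
pantry ∈ A1, so Alice can force the target.

Alice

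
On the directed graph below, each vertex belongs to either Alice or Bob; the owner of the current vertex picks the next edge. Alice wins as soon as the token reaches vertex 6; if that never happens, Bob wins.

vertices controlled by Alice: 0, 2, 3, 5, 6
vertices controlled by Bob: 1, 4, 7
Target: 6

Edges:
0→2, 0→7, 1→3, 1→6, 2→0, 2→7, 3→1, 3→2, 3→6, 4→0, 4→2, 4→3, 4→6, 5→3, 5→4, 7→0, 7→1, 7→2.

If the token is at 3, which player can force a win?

A0 = {6}
A1: add {3} — 3 (Alice) has 3→6.
3 ∈ A1, so Alice can force the target.

Alice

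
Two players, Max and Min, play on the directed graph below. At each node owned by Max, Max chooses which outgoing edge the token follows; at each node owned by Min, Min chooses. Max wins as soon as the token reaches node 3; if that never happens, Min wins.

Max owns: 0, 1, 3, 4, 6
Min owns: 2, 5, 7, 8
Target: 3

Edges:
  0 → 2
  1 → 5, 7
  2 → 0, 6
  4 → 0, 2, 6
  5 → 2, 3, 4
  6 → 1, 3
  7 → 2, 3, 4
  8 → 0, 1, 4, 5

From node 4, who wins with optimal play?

Max

A0 = {3}
A1: add {6} — 6 (Max) has 6→3.
A2: add {4} — 4 (Max) has 4→6.
A3 = A2; e.g. 0 (Max) has no edge into A2. Fixed point.
4 ∈ A2, so Max can force the target.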